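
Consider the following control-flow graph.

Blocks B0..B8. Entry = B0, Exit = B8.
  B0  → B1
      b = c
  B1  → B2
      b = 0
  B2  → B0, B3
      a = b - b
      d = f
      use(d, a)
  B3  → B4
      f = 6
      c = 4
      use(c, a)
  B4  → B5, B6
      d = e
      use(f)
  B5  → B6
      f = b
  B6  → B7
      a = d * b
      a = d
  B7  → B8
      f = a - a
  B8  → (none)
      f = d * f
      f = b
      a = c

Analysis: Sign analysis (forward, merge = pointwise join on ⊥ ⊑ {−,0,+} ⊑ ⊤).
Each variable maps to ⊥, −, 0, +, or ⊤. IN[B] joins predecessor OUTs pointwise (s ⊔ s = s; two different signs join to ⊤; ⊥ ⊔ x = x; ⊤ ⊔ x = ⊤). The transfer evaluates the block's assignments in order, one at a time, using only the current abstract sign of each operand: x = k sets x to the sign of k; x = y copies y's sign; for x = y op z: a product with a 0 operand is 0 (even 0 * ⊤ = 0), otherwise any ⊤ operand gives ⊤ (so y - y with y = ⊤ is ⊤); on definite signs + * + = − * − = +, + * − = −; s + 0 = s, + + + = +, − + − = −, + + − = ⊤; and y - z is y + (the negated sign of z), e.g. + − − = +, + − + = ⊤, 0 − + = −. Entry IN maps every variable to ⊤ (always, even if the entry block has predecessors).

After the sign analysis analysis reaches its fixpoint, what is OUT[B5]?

Converged values:
  B0: | IN=(all ⊤) | OUT=(all ⊤)
  B1: | IN=(all ⊤) | OUT={b:0; rest ⊤}
  B2: | IN={b:0; rest ⊤} | OUT={a:0, b:0; rest ⊤}
  B3: | IN={a:0, b:0; rest ⊤} | OUT={a:0, b:0, c:+, f:+; rest ⊤}
  B4: | IN={a:0, b:0, c:+, f:+; rest ⊤} | OUT={a:0, b:0, c:+, f:+; rest ⊤}
  B5: | IN={a:0, b:0, c:+, f:+; rest ⊤} | OUT={a:0, b:0, c:+, f:0; rest ⊤}
  B6: | IN={a:0, b:0, c:+; rest ⊤} | OUT={b:0, c:+; rest ⊤}
  B7: | IN={b:0, c:+; rest ⊤} | OUT={b:0, c:+; rest ⊤}
  B8: | IN={b:0, c:+; rest ⊤} | OUT={a:+, b:0, c:+, f:0; rest ⊤}

Merge at B5: IN[B5] = OUT[B4] = {a: 0, b: 0, c: +, d: ⊤, e: ⊤, f: +}
Applying B5's transfer function to that IN value gives OUT[B5] (row B5 above).

Answer: {a: 0, b: 0, c: +, d: ⊤, e: ⊤, f: 0}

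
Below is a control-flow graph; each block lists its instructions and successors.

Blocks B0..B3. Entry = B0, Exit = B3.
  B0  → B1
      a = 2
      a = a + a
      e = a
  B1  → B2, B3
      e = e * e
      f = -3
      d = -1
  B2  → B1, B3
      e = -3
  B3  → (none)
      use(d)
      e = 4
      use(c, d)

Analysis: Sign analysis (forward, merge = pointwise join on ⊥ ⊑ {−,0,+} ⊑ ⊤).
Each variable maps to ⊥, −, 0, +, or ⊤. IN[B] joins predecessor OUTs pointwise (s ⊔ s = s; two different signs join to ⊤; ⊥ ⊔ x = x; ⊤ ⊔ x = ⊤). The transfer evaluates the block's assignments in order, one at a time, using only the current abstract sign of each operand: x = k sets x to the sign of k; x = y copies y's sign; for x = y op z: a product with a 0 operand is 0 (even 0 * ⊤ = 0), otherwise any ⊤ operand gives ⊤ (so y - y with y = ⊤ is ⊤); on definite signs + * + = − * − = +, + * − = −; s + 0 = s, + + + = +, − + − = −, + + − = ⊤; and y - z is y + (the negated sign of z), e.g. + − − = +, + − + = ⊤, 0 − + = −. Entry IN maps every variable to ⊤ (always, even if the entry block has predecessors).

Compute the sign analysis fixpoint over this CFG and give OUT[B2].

Answer: {a: +, b: ⊤, c: ⊤, d: -, e: -, f: -}

Working:
Converged values:
  B0:   IN=(all ⊤)   OUT={a:+, e:+; rest ⊤}
  B1:   IN={a:+; rest ⊤}   OUT={a:+, d:-, f:-; rest ⊤}
  B2:   IN={a:+, d:-, f:-; rest ⊤}   OUT={a:+, d:-, e:-, f:-; rest ⊤}
  B3:   IN={a:+, d:-, f:-; rest ⊤}   OUT={a:+, d:-, e:+, f:-; rest ⊤}

Merge at B2: IN[B2] = OUT[B1] = {a: +, b: ⊤, c: ⊤, d: -, e: ⊤, f: -}
Applying B2's transfer function to that IN value gives OUT[B2] (row B2 above).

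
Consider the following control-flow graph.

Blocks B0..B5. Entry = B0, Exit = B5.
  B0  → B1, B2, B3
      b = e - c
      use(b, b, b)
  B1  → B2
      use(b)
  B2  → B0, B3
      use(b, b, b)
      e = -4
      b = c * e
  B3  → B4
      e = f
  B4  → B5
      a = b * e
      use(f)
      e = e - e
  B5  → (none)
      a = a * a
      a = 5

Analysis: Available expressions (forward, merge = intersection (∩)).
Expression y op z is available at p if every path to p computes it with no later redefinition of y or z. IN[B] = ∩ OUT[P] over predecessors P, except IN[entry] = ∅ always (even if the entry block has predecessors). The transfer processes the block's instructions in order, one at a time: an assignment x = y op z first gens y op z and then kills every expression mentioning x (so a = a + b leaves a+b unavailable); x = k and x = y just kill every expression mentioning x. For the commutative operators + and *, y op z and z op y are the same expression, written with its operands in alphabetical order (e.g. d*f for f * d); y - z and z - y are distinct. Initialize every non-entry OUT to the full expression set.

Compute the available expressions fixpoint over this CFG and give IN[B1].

Fixpoint table:
  B0:   IN={}   OUT={e-c}
  B1:   IN={e-c}   OUT={e-c}
  B2:   IN={e-c}   OUT={c*e}
  B3:   IN={}   OUT={}
  B4:   IN={}   OUT={}
  B5:   IN={}   OUT={}

Merge at B1: IN[B1] = OUT[B0] = {e-c}

Answer: {e-c}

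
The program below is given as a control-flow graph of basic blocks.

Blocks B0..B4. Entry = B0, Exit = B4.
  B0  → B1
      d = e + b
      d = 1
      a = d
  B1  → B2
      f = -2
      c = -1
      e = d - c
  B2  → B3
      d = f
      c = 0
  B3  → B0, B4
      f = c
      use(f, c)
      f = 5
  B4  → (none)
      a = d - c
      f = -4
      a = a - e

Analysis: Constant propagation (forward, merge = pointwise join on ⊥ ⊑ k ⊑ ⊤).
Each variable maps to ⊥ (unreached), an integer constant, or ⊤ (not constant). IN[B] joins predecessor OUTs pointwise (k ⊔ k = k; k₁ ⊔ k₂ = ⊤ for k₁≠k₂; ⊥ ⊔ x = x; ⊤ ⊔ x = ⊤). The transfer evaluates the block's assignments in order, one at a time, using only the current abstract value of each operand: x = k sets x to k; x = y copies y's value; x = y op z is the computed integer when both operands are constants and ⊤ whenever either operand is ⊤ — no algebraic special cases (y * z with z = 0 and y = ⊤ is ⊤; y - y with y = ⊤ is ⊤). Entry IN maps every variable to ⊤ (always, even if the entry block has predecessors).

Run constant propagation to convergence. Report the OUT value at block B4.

Answer: {a: -4, b: ⊤, c: 0, d: -2, e: 2, f: -4}

Derivation:
Fixpoint table:
  B0: | IN=(all ⊤) | OUT={a:1, d:1; rest ⊤}
  B1: | IN={a:1, d:1; rest ⊤} | OUT={a:1, c:-1, d:1, e:2, f:-2; rest ⊤}
  B2: | IN={a:1, c:-1, d:1, e:2, f:-2; rest ⊤} | OUT={a:1, c:0, d:-2, e:2, f:-2; rest ⊤}
  B3: | IN={a:1, c:0, d:-2, e:2, f:-2; rest ⊤} | OUT={a:1, c:0, d:-2, e:2, f:5; rest ⊤}
  B4: | IN={a:1, c:0, d:-2, e:2, f:5; rest ⊤} | OUT={a:-4, c:0, d:-2, e:2, f:-4; rest ⊤}

Merge at B4: IN[B4] = OUT[B3] = {a: 1, b: ⊤, c: 0, d: -2, e: 2, f: 5}
Applying B4's transfer function to that IN value gives OUT[B4] (row B4 above).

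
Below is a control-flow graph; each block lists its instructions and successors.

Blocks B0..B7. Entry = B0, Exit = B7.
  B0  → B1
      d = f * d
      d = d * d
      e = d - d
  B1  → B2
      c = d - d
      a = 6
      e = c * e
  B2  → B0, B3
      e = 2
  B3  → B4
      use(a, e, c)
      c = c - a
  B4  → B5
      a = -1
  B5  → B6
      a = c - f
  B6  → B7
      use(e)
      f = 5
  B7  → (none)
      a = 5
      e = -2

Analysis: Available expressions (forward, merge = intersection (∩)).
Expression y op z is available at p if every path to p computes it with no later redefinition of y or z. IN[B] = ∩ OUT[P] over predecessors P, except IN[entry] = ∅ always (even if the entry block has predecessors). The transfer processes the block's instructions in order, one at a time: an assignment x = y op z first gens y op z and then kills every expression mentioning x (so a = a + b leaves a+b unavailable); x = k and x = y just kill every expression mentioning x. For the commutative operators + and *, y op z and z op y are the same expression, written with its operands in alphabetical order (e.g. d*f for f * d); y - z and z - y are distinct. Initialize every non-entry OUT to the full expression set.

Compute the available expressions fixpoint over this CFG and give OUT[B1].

Per-block solution:
  B0:   IN={}   OUT={d-d}
  B1:   IN={d-d}   OUT={d-d}
  B2:   IN={d-d}   OUT={d-d}
  B3:   IN={d-d}   OUT={d-d}
  B4:   IN={d-d}   OUT={d-d}
  B5:   IN={d-d}   OUT={c-f, d-d}
  B6:   IN={c-f, d-d}   OUT={d-d}
  B7:   IN={d-d}   OUT={d-d}

Merge at B1: IN[B1] = OUT[B0] = {d-d}
Applying B1's transfer function to that IN value gives OUT[B1] (row B1 above).

Answer: {d-d}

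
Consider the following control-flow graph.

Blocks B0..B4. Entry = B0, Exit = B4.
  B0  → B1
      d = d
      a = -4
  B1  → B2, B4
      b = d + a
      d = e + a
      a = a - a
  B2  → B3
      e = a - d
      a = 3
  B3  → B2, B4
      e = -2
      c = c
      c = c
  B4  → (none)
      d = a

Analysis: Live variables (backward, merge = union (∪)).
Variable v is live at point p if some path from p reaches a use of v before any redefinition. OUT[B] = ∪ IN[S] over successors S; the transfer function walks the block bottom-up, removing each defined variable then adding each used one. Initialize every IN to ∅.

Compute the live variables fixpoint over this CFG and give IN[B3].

Answer: {a, c, d}

Working:
Fixpoint table:
  B0:   IN={c, d, e}   OUT={a, c, d, e}
  B1:   IN={a, c, d, e}   OUT={a, c, d}
  B2:   IN={a, c, d}   OUT={a, c, d}
  B3:   IN={a, c, d}   OUT={a, c, d}
  B4:   IN={a}   OUT={}

Merge at B3: OUT[B3] = IN[B2] ⊔ IN[B4] = {a, c, d}
Applying B3's transfer function to that OUT value gives IN[B3] (row B3 above).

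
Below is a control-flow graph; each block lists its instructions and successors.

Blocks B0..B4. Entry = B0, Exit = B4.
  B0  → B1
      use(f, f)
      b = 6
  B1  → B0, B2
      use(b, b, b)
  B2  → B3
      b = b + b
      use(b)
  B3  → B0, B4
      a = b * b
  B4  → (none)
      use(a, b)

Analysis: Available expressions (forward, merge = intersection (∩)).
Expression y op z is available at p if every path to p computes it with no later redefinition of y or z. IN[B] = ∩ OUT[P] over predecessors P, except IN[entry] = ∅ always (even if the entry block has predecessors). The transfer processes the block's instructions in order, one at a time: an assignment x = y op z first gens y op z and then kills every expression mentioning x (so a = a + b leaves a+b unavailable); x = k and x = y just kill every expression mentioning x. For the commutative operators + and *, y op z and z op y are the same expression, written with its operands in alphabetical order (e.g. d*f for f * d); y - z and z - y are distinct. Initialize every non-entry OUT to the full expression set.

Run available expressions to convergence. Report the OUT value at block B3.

Answer: {b*b}

Trace:
Per-block solution:
  B0: | IN={} | OUT={}
  B1: | IN={} | OUT={}
  B2: | IN={} | OUT={}
  B3: | IN={} | OUT={b*b}
  B4: | IN={b*b} | OUT={b*b}

Merge at B3: IN[B3] = OUT[B2] = {}
Applying B3's transfer function to that IN value gives OUT[B3] (row B3 above).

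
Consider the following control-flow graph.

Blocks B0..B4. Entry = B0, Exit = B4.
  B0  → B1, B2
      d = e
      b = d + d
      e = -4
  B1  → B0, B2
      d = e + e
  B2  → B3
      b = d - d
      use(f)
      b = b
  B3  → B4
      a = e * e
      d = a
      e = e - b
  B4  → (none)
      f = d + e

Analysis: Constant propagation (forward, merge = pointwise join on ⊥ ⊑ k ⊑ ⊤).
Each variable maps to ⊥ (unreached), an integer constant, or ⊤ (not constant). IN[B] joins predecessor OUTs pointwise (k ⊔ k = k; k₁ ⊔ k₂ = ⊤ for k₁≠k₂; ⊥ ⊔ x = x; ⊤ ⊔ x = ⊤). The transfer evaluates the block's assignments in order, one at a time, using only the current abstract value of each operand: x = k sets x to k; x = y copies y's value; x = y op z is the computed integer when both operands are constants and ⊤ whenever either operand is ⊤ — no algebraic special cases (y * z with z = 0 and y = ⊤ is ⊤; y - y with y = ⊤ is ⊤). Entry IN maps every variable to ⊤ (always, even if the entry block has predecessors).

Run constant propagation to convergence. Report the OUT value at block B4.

Per-block solution:
  B0:  IN=(all ⊤)  OUT={e:-4; rest ⊤}
  B1:  IN={e:-4; rest ⊤}  OUT={d:-8, e:-4; rest ⊤}
  B2:  IN={e:-4; rest ⊤}  OUT={e:-4; rest ⊤}
  B3:  IN={e:-4; rest ⊤}  OUT={a:16, d:16; rest ⊤}
  B4:  IN={a:16, d:16; rest ⊤}  OUT={a:16, d:16; rest ⊤}

Merge at B4: IN[B4] = OUT[B3] = {a: 16, b: ⊤, c: ⊤, d: 16, e: ⊤, f: ⊤}
Applying B4's transfer function to that IN value gives OUT[B4] (row B4 above).

Answer: {a: 16, b: ⊤, c: ⊤, d: 16, e: ⊤, f: ⊤}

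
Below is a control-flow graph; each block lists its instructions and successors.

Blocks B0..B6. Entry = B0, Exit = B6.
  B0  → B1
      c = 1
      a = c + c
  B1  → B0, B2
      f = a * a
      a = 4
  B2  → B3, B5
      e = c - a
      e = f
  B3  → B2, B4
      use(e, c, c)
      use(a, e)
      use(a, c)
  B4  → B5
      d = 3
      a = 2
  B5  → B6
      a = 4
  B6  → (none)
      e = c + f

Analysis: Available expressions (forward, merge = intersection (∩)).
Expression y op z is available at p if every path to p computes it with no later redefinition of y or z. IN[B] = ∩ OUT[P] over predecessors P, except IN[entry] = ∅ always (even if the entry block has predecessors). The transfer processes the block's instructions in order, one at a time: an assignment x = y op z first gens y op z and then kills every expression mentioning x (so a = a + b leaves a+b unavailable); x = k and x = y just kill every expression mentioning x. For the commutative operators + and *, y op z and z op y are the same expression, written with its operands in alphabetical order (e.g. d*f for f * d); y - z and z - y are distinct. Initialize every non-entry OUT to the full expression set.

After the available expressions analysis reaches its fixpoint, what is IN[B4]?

Converged values:
  B0:   IN={}   OUT={c+c}
  B1:   IN={c+c}   OUT={c+c}
  B2:   IN={c+c}   OUT={c+c, c-a}
  B3:   IN={c+c, c-a}   OUT={c+c, c-a}
  B4:   IN={c+c, c-a}   OUT={c+c}
  B5:   IN={c+c}   OUT={c+c}
  B6:   IN={c+c}   OUT={c+c, c+f}

Merge at B4: IN[B4] = OUT[B3] = {c+c, c-a}

Answer: {c+c, c-a}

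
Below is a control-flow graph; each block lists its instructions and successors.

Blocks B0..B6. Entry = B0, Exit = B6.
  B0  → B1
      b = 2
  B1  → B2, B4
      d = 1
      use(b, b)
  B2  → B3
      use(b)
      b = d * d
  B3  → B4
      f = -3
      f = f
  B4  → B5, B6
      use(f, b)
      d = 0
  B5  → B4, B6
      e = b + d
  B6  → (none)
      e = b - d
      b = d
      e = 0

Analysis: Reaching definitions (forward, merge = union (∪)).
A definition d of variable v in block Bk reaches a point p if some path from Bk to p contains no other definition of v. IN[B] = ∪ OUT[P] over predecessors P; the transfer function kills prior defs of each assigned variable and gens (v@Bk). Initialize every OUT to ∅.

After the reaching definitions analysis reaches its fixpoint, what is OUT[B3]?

Answer: {b@B2, d@B1, f@B3}

Derivation:
Fixpoint table:
  B0:  IN={}  OUT={b@B0}
  B1:  IN={b@B0}  OUT={b@B0, d@B1}
  B2:  IN={b@B0, d@B1}  OUT={b@B2, d@B1}
  B3:  IN={b@B2, d@B1}  OUT={b@B2, d@B1, f@B3}
  B4:  IN={b@B0, b@B2, d@B1, d@B4, e@B5, f@B3}  OUT={b@B0, b@B2, d@B4, e@B5, f@B3}
  B5:  IN={b@B0, b@B2, d@B4, e@B5, f@B3}  OUT={b@B0, b@B2, d@B4, e@B5, f@B3}
  B6:  IN={b@B0, b@B2, d@B4, e@B5, f@B3}  OUT={b@B6, d@B4, e@B6, f@B3}

Merge at B3: IN[B3] = OUT[B2] = {b@B2, d@B1}
Applying B3's transfer function to that IN value gives OUT[B3] (row B3 above).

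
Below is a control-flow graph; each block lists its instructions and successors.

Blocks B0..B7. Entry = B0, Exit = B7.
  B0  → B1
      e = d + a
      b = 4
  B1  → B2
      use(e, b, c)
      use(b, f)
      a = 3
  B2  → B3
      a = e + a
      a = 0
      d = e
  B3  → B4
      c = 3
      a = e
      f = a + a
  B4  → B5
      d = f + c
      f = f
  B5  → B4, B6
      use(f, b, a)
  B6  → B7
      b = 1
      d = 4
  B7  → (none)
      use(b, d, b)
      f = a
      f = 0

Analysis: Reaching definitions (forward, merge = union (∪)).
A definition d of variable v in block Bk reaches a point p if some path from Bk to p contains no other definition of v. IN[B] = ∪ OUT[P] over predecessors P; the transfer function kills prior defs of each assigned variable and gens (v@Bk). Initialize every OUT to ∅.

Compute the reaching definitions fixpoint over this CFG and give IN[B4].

Answer: {a@B3, b@B0, c@B3, d@B2, d@B4, e@B0, f@B3, f@B4}

Working:
Per-block solution:
  B0:   IN={}   OUT={b@B0, e@B0}
  B1:   IN={b@B0, e@B0}   OUT={a@B1, b@B0, e@B0}
  B2:   IN={a@B1, b@B0, e@B0}   OUT={a@B2, b@B0, d@B2, e@B0}
  B3:   IN={a@B2, b@B0, d@B2, e@B0}   OUT={a@B3, b@B0, c@B3, d@B2, e@B0, f@B3}
  B4:   IN={a@B3, b@B0, c@B3, d@B2, d@B4, e@B0, f@B3, f@B4}   OUT={a@B3, b@B0, c@B3, d@B4, e@B0, f@B4}
  B5:   IN={a@B3, b@B0, c@B3, d@B4, e@B0, f@B4}   OUT={a@B3, b@B0, c@B3, d@B4, e@B0, f@B4}
  B6:   IN={a@B3, b@B0, c@B3, d@B4, e@B0, f@B4}   OUT={a@B3, b@B6, c@B3, d@B6, e@B0, f@B4}
  B7:   IN={a@B3, b@B6, c@B3, d@B6, e@B0, f@B4}   OUT={a@B3, b@B6, c@B3, d@B6, e@B0, f@B7}

Merge at B4: IN[B4] = OUT[B3] ⊔ OUT[B5] = {a@B3, b@B0, c@B3, d@B2, d@B4, e@B0, f@B3, f@B4}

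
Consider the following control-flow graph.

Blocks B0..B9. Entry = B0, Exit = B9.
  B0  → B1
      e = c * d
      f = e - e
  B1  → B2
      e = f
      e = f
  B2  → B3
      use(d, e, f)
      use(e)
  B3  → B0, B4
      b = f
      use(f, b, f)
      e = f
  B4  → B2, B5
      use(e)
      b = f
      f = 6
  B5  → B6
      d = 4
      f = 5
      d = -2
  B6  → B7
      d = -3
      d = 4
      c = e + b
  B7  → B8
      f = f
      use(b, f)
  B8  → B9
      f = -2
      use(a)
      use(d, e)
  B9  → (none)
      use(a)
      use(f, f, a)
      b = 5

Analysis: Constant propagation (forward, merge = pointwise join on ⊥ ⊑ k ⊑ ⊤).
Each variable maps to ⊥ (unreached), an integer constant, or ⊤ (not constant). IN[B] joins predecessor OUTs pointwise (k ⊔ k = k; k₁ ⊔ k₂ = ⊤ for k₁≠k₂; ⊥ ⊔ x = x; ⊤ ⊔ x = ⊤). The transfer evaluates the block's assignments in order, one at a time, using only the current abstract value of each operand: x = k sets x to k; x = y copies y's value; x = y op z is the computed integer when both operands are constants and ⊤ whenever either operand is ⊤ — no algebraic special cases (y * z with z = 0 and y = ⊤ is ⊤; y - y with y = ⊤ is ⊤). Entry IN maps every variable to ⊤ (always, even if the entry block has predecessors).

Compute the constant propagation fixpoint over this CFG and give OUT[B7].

Fixpoint table:
  B0: | IN=(all ⊤) | OUT=(all ⊤)
  B1: | IN=(all ⊤) | OUT=(all ⊤)
  B2: | IN=(all ⊤) | OUT=(all ⊤)
  B3: | IN=(all ⊤) | OUT=(all ⊤)
  B4: | IN=(all ⊤) | OUT={f:6; rest ⊤}
  B5: | IN={f:6; rest ⊤} | OUT={d:-2, f:5; rest ⊤}
  B6: | IN={d:-2, f:5; rest ⊤} | OUT={d:4, f:5; rest ⊤}
  B7: | IN={d:4, f:5; rest ⊤} | OUT={d:4, f:5; rest ⊤}
  B8: | IN={d:4, f:5; rest ⊤} | OUT={d:4, f:-2; rest ⊤}
  B9: | IN={d:4, f:-2; rest ⊤} | OUT={b:5, d:4, f:-2; rest ⊤}

Merge at B7: IN[B7] = OUT[B6] = {a: ⊤, b: ⊤, c: ⊤, d: 4, e: ⊤, f: 5}
Applying B7's transfer function to that IN value gives OUT[B7] (row B7 above).

Answer: {a: ⊤, b: ⊤, c: ⊤, d: 4, e: ⊤, f: 5}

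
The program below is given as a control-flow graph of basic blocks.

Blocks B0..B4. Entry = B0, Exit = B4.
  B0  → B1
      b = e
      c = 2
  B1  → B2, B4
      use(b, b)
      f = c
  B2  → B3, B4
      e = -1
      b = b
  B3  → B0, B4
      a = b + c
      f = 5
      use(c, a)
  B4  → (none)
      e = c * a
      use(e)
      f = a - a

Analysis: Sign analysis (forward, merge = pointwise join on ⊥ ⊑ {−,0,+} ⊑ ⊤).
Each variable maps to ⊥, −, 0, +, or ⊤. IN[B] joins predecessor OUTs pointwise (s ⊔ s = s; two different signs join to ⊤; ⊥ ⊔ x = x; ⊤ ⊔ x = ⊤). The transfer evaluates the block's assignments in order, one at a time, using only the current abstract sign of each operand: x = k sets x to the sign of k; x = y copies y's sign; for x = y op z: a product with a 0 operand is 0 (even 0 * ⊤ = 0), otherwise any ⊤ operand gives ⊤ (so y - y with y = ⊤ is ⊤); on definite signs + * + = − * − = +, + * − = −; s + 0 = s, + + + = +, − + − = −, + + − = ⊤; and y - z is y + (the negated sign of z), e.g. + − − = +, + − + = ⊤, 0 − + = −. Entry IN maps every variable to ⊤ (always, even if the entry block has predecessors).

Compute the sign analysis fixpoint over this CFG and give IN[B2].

Answer: {a: ⊤, b: ⊤, c: +, d: ⊤, e: ⊤, f: +}

Trace:
Per-block solution:
  B0:   IN=(all ⊤)   OUT={c:+; rest ⊤}
  B1:   IN={c:+; rest ⊤}   OUT={c:+, f:+; rest ⊤}
  B2:   IN={c:+, f:+; rest ⊤}   OUT={c:+, e:-, f:+; rest ⊤}
  B3:   IN={c:+, e:-, f:+; rest ⊤}   OUT={c:+, e:-, f:+; rest ⊤}
  B4:   IN={c:+, f:+; rest ⊤}   OUT={c:+; rest ⊤}

Merge at B2: IN[B2] = OUT[B1] = {a: ⊤, b: ⊤, c: +, d: ⊤, e: ⊤, f: +}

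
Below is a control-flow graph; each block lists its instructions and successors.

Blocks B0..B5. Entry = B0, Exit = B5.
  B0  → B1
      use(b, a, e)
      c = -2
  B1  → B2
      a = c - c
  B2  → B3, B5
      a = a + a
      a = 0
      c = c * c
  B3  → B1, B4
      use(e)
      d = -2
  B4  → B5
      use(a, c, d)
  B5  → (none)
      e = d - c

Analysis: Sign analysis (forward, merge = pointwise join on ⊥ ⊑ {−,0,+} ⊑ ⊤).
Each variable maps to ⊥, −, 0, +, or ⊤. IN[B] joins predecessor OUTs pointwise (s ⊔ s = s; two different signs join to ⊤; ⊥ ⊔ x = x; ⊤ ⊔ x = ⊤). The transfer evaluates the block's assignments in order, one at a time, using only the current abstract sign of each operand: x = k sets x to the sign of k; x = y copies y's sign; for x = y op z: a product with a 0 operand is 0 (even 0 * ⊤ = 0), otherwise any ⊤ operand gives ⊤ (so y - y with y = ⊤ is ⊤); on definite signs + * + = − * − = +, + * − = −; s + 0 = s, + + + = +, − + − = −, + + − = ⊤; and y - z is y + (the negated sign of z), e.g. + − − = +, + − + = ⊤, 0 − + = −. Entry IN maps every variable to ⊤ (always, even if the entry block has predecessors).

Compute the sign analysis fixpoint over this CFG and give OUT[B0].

Answer: {a: ⊤, b: ⊤, c: -, d: ⊤, e: ⊤, f: ⊤}

Trace:
Fixpoint table:
  B0:   IN=(all ⊤)   OUT={c:-; rest ⊤}
  B1:   IN=(all ⊤)   OUT=(all ⊤)
  B2:   IN=(all ⊤)   OUT={a:0; rest ⊤}
  B3:   IN={a:0; rest ⊤}   OUT={a:0, d:-; rest ⊤}
  B4:   IN={a:0, d:-; rest ⊤}   OUT={a:0, d:-; rest ⊤}
  B5:   IN={a:0; rest ⊤}   OUT={a:0; rest ⊤}

B0 is the boundary node: IN[B0] = {a: ⊤, b: ⊤, c: ⊤, d: ⊤, e: ⊤, f: ⊤}
Applying B0's transfer function to that IN value gives OUT[B0] (row B0 above).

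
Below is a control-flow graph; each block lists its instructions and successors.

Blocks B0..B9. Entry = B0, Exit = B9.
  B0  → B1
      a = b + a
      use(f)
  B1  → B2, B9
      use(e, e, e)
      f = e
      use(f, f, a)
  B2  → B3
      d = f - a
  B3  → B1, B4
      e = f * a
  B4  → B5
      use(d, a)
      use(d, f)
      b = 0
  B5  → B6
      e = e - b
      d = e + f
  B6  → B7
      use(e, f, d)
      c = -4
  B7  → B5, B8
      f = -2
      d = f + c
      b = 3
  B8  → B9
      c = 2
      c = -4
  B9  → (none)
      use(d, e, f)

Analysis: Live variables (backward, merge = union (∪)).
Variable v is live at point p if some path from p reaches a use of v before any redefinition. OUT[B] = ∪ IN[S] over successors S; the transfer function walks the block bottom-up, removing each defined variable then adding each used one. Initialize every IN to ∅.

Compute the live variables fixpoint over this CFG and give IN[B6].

Converged values:
  B0:   IN={a, b, d, e, f}   OUT={a, d, e}
  B1:   IN={a, d, e}   OUT={a, d, e, f}
  B2:   IN={a, f}   OUT={a, d, f}
  B3:   IN={a, d, f}   OUT={a, d, e, f}
  B4:   IN={a, d, e, f}   OUT={b, e, f}
  B5:   IN={b, e, f}   OUT={d, e, f}
  B6:   IN={d, e, f}   OUT={c, e}
  B7:   IN={c, e}   OUT={b, d, e, f}
  B8:   IN={d, e, f}   OUT={d, e, f}
  B9:   IN={d, e, f}   OUT={}

Merge at B6: OUT[B6] = IN[B7] = {c, e}
Applying B6's transfer function to that OUT value gives IN[B6] (row B6 above).

Answer: {d, e, f}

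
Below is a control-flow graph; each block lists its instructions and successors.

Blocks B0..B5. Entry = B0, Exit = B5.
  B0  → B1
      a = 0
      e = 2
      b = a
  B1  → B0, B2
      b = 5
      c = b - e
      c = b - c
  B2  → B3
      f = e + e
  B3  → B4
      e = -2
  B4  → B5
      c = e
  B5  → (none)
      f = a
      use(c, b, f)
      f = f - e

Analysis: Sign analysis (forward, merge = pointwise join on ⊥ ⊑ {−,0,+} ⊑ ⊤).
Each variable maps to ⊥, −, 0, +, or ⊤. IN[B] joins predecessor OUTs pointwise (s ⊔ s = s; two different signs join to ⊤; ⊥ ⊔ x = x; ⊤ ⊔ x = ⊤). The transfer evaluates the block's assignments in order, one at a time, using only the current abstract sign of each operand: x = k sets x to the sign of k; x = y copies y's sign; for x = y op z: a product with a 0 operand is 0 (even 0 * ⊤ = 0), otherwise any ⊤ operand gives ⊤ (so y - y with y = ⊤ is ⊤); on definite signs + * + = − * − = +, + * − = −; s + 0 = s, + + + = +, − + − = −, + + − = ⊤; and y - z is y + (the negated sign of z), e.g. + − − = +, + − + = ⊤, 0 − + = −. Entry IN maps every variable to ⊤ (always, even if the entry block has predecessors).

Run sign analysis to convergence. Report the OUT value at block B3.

Answer: {a: 0, b: +, c: ⊤, d: ⊤, e: -, f: +}

Working:
Per-block solution:
  B0:   IN=(all ⊤)   OUT={a:0, b:0, e:+; rest ⊤}
  B1:   IN={a:0, b:0, e:+; rest ⊤}   OUT={a:0, b:+, e:+; rest ⊤}
  B2:   IN={a:0, b:+, e:+; rest ⊤}   OUT={a:0, b:+, e:+, f:+; rest ⊤}
  B3:   IN={a:0, b:+, e:+, f:+; rest ⊤}   OUT={a:0, b:+, e:-, f:+; rest ⊤}
  B4:   IN={a:0, b:+, e:-, f:+; rest ⊤}   OUT={a:0, b:+, c:-, e:-, f:+; rest ⊤}
  B5:   IN={a:0, b:+, c:-, e:-, f:+; rest ⊤}   OUT={a:0, b:+, c:-, e:-, f:+; rest ⊤}

Merge at B3: IN[B3] = OUT[B2] = {a: 0, b: +, c: ⊤, d: ⊤, e: +, f: +}
Applying B3's transfer function to that IN value gives OUT[B3] (row B3 above).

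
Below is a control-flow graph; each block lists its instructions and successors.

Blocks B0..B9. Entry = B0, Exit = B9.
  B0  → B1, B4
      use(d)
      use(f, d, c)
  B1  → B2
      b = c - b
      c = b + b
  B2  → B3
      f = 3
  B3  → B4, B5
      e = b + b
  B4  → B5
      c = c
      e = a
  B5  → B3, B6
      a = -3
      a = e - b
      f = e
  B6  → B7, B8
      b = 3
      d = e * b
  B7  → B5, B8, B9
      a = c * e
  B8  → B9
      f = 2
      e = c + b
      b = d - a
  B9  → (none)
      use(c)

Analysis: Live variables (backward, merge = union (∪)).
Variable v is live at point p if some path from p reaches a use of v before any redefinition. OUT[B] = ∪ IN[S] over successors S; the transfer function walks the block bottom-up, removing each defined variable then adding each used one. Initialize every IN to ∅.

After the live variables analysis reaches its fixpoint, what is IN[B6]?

Fixpoint table:
  B0:  IN={a, b, c, d, f}  OUT={a, b, c}
  B1:  IN={a, b, c}  OUT={a, b, c}
  B2:  IN={a, b, c}  OUT={a, b, c}
  B3:  IN={a, b, c}  OUT={a, b, c, e}
  B4:  IN={a, b, c}  OUT={b, c, e}
  B5:  IN={b, c, e}  OUT={a, b, c, e}
  B6:  IN={a, c, e}  OUT={a, b, c, d, e}
  B7:  IN={b, c, d, e}  OUT={a, b, c, d, e}
  B8:  IN={a, b, c, d}  OUT={c}
  B9:  IN={c}  OUT={}

Merge at B6: OUT[B6] = IN[B7] ⊔ IN[B8] = {a, b, c, d, e}
Applying B6's transfer function to that OUT value gives IN[B6] (row B6 above).

Answer: {a, c, e}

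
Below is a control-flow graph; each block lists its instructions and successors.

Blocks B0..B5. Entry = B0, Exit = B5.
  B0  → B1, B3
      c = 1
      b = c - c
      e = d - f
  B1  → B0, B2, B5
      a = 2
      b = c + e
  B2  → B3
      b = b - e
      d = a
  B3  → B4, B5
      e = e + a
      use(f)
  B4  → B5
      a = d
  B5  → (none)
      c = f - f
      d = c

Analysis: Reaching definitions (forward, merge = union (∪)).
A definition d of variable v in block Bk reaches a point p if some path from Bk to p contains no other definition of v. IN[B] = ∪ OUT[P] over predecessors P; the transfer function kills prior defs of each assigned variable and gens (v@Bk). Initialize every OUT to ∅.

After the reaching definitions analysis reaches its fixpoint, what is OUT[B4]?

Fixpoint table:
  B0:   IN={a@B1, b@B1, c@B0, e@B0}   OUT={a@B1, b@B0, c@B0, e@B0}
  B1:   IN={a@B1, b@B0, c@B0, e@B0}   OUT={a@B1, b@B1, c@B0, e@B0}
  B2:   IN={a@B1, b@B1, c@B0, e@B0}   OUT={a@B1, b@B2, c@B0, d@B2, e@B0}
  B3:   IN={a@B1, b@B0, b@B2, c@B0, d@B2, e@B0}   OUT={a@B1, b@B0, b@B2, c@B0, d@B2, e@B3}
  B4:   IN={a@B1, b@B0, b@B2, c@B0, d@B2, e@B3}   OUT={a@B4, b@B0, b@B2, c@B0, d@B2, e@B3}
  B5:   IN={a@B1, a@B4, b@B0, b@B1, b@B2, c@B0, d@B2, e@B0, e@B3}   OUT={a@B1, a@B4, b@B0, b@B1, b@B2, c@B5, d@B5, e@B0, e@B3}

Merge at B4: IN[B4] = OUT[B3] = {a@B1, b@B0, b@B2, c@B0, d@B2, e@B3}
Applying B4's transfer function to that IN value gives OUT[B4] (row B4 above).

Answer: {a@B4, b@B0, b@B2, c@B0, d@B2, e@B3}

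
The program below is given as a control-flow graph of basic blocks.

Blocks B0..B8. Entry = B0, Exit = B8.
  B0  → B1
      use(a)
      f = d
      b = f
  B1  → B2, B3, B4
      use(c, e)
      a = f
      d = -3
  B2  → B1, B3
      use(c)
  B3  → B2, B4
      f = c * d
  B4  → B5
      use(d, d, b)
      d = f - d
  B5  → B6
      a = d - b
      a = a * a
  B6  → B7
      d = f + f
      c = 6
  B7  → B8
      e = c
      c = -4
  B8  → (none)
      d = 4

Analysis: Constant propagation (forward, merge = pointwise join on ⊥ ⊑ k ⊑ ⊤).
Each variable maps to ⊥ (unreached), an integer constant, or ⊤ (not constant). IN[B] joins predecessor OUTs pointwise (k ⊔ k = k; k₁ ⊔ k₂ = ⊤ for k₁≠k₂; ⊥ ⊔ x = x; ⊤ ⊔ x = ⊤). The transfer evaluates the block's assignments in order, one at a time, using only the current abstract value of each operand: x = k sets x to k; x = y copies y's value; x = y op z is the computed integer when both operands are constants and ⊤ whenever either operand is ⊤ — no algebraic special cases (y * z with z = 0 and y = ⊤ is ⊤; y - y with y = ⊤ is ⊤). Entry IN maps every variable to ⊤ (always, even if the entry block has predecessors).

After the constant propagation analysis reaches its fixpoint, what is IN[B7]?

Fixpoint table:
  B0:   IN=(all ⊤)   OUT=(all ⊤)
  B1:   IN=(all ⊤)   OUT={d:-3; rest ⊤}
  B2:   IN={d:-3; rest ⊤}   OUT={d:-3; rest ⊤}
  B3:   IN={d:-3; rest ⊤}   OUT={d:-3; rest ⊤}
  B4:   IN={d:-3; rest ⊤}   OUT=(all ⊤)
  B5:   IN=(all ⊤)   OUT=(all ⊤)
  B6:   IN=(all ⊤)   OUT={c:6; rest ⊤}
  B7:   IN={c:6; rest ⊤}   OUT={c:-4, e:6; rest ⊤}
  B8:   IN={c:-4, e:6; rest ⊤}   OUT={c:-4, d:4, e:6; rest ⊤}

Merge at B7: IN[B7] = OUT[B6] = {a: ⊤, b: ⊤, c: 6, d: ⊤, e: ⊤, f: ⊤}

Answer: {a: ⊤, b: ⊤, c: 6, d: ⊤, e: ⊤, f: ⊤}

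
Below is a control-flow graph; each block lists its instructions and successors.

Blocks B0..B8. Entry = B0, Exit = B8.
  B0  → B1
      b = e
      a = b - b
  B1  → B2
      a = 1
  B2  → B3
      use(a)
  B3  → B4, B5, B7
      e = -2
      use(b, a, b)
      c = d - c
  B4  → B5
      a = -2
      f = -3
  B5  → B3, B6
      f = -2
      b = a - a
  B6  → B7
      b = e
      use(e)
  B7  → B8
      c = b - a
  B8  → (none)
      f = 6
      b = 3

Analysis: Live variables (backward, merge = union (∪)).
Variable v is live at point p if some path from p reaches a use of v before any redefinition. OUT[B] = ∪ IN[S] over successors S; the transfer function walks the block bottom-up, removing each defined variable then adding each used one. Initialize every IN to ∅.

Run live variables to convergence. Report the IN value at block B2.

Answer: {a, b, c, d}

Derivation:
Per-block solution:
  B0:  IN={c, d, e}  OUT={b, c, d}
  B1:  IN={b, c, d}  OUT={a, b, c, d}
  B2:  IN={a, b, c, d}  OUT={a, b, c, d}
  B3:  IN={a, b, c, d}  OUT={a, b, c, d, e}
  B4:  IN={c, d, e}  OUT={a, c, d, e}
  B5:  IN={a, c, d, e}  OUT={a, b, c, d, e}
  B6:  IN={a, e}  OUT={a, b}
  B7:  IN={a, b}  OUT={}
  B8:  IN={}  OUT={}

Merge at B2: OUT[B2] = IN[B3] = {a, b, c, d}
Applying B2's transfer function to that OUT value gives IN[B2] (row B2 above).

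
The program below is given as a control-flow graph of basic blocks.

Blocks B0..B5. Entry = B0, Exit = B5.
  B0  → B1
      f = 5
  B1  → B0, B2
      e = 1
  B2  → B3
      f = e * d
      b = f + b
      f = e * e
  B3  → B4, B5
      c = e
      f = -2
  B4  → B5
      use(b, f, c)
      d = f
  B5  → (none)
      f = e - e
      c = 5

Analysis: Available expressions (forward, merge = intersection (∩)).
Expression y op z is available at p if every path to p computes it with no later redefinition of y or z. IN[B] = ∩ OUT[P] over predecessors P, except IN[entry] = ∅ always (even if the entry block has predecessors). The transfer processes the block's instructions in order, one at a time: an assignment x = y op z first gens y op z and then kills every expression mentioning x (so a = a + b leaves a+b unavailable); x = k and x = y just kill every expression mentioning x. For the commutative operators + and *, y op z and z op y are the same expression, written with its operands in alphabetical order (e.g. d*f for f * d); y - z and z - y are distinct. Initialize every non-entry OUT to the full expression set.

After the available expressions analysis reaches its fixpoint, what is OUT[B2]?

Fixpoint table:
  B0: | IN={} | OUT={}
  B1: | IN={} | OUT={}
  B2: | IN={} | OUT={d*e, e*e}
  B3: | IN={d*e, e*e} | OUT={d*e, e*e}
  B4: | IN={d*e, e*e} | OUT={e*e}
  B5: | IN={e*e} | OUT={e*e, e-e}

Merge at B2: IN[B2] = OUT[B1] = {}
Applying B2's transfer function to that IN value gives OUT[B2] (row B2 above).

Answer: {d*e, e*e}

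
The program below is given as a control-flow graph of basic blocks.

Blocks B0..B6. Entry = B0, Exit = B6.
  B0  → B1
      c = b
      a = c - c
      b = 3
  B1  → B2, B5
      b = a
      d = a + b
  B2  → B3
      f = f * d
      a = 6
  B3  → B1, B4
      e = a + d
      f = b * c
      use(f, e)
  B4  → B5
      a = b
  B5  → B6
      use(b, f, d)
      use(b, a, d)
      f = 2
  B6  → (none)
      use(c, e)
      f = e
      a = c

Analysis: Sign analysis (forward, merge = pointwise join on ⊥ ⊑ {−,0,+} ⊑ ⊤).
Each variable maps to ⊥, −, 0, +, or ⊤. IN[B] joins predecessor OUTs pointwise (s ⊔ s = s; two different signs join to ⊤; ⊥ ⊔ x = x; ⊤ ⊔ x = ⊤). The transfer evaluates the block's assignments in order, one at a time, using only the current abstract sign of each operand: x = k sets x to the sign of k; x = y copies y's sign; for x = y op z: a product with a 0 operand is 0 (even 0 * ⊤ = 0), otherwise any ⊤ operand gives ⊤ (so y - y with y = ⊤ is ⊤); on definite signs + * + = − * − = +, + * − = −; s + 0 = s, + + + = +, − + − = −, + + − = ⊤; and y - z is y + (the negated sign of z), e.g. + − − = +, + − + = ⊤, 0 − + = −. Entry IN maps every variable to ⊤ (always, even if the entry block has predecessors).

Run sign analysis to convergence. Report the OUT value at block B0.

Answer: {a: ⊤, b: +, c: ⊤, d: ⊤, e: ⊤, f: ⊤}

Derivation:
Per-block solution:
  B0:  IN=(all ⊤)  OUT={b:+; rest ⊤}
  B1:  IN=(all ⊤)  OUT=(all ⊤)
  B2:  IN=(all ⊤)  OUT={a:+; rest ⊤}
  B3:  IN={a:+; rest ⊤}  OUT={a:+; rest ⊤}
  B4:  IN={a:+; rest ⊤}  OUT=(all ⊤)
  B5:  IN=(all ⊤)  OUT={f:+; rest ⊤}
  B6:  IN={f:+; rest ⊤}  OUT=(all ⊤)

B0 is the boundary node: IN[B0] = {a: ⊤, b: ⊤, c: ⊤, d: ⊤, e: ⊤, f: ⊤}
Applying B0's transfer function to that IN value gives OUT[B0] (row B0 above).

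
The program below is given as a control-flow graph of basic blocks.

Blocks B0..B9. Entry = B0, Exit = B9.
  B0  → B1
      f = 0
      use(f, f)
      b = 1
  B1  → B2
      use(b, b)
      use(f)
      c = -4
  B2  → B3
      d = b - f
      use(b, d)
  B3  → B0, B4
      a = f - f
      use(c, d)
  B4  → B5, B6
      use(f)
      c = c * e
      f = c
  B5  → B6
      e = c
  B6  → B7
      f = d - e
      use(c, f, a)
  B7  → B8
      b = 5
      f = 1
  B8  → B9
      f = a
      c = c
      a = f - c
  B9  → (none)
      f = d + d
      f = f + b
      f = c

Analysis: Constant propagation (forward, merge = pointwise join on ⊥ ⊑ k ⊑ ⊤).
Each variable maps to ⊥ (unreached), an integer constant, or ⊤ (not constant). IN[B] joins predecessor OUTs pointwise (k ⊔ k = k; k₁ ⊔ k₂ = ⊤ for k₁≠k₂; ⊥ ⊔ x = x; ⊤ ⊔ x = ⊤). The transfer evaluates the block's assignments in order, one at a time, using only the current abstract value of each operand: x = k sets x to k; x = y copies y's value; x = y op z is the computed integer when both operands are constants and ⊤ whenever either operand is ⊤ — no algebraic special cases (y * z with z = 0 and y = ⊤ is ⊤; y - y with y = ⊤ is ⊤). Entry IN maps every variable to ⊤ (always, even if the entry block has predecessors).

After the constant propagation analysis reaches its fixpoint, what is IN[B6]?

Answer: {a: 0, b: 1, c: ⊤, d: 1, e: ⊤, f: ⊤}

Trace:
Fixpoint table:
  B0:  IN=(all ⊤)  OUT={b:1, f:0; rest ⊤}
  B1:  IN={b:1, f:0; rest ⊤}  OUT={b:1, c:-4, f:0; rest ⊤}
  B2:  IN={b:1, c:-4, f:0; rest ⊤}  OUT={b:1, c:-4, d:1, f:0; rest ⊤}
  B3:  IN={b:1, c:-4, d:1, f:0; rest ⊤}  OUT={a:0, b:1, c:-4, d:1, f:0; rest ⊤}
  B4:  IN={a:0, b:1, c:-4, d:1, f:0; rest ⊤}  OUT={a:0, b:1, d:1; rest ⊤}
  B5:  IN={a:0, b:1, d:1; rest ⊤}  OUT={a:0, b:1, d:1; rest ⊤}
  B6:  IN={a:0, b:1, d:1; rest ⊤}  OUT={a:0, b:1, d:1; rest ⊤}
  B7:  IN={a:0, b:1, d:1; rest ⊤}  OUT={a:0, b:5, d:1, f:1; rest ⊤}
  B8:  IN={a:0, b:5, d:1, f:1; rest ⊤}  OUT={b:5, d:1, f:0; rest ⊤}
  B9:  IN={b:5, d:1, f:0; rest ⊤}  OUT={b:5, d:1; rest ⊤}

Merge at B6: IN[B6] = OUT[B4] ⊔ OUT[B5] = {a: 0, b: 1, c: ⊤, d: 1, e: ⊤, f: ⊤}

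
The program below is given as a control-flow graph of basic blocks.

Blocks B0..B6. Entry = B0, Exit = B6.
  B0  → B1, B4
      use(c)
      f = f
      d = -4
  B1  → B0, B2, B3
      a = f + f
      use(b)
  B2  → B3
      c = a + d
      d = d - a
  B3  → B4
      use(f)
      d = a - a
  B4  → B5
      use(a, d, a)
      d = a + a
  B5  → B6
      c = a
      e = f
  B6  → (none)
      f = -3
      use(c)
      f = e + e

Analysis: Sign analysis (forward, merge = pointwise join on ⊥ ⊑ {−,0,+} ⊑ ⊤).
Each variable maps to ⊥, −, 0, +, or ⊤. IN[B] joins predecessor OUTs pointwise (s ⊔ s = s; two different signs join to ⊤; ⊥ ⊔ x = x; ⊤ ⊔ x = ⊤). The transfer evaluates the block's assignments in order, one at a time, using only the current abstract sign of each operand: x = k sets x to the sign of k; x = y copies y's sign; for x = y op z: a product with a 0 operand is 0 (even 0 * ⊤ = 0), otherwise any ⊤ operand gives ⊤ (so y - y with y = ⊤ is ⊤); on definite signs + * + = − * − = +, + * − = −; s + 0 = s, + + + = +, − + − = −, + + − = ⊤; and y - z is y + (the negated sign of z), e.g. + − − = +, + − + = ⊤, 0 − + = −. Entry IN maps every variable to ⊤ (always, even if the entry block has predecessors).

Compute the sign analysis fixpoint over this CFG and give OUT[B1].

Answer: {a: ⊤, b: ⊤, c: ⊤, d: -, e: ⊤, f: ⊤}

Derivation:
Fixpoint table:
  B0: | IN=(all ⊤) | OUT={d:-; rest ⊤}
  B1: | IN={d:-; rest ⊤} | OUT={d:-; rest ⊤}
  B2: | IN={d:-; rest ⊤} | OUT=(all ⊤)
  B3: | IN=(all ⊤) | OUT=(all ⊤)
  B4: | IN=(all ⊤) | OUT=(all ⊤)
  B5: | IN=(all ⊤) | OUT=(all ⊤)
  B6: | IN=(all ⊤) | OUT=(all ⊤)

Merge at B1: IN[B1] = OUT[B0] = {a: ⊤, b: ⊤, c: ⊤, d: -, e: ⊤, f: ⊤}
Applying B1's transfer function to that IN value gives OUT[B1] (row B1 above).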